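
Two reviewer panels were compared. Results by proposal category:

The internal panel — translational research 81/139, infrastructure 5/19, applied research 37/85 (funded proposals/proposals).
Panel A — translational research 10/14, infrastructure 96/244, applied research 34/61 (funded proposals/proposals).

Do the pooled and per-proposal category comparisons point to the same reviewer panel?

No

Translational research: the internal panel 81/139 = 58.3%, Panel A 10/14 = 71.4% → Panel A
Infrastructure: the internal panel 5/19 = 26.3%, Panel A 96/244 = 39.3% → Panel A
Applied research: the internal panel 37/85 = 43.5%, Panel A 34/61 = 55.7% → Panel A
Overall: the internal panel 123/243 = 50.6%, Panel A 140/319 = 43.9% → the internal panel
Panel A wins each proposal group but the internal panel wins overall — the comparison reverses. Panel A's proposals skew toward infrastructure, which has a lower base rate.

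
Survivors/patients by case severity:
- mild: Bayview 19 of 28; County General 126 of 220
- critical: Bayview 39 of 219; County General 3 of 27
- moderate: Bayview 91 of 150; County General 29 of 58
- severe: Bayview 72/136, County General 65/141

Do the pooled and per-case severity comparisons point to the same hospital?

No

Mild: Bayview 19/28 = 67.9%, County General 126/220 = 57.3% → Bayview
Critical: Bayview 39/219 = 17.8%, County General 3/27 = 11.1% → Bayview
Moderate: Bayview 91/150 = 60.7%, County General 29/58 = 50.0% → Bayview
Severe: Bayview 72/136 = 52.9%, County General 65/141 = 46.1% → Bayview
Overall: Bayview 221/533 = 41.5%, County General 223/446 = 50.0% → County General
Bayview wins each case group but County General wins overall — the comparison reverses. Bayview's patients skew toward critical, which has a lower base rate.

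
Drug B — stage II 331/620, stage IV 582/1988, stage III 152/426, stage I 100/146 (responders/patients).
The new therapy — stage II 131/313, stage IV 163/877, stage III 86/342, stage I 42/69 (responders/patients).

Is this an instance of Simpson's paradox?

Stage II: Drug B 331/620 = 53.4%, the new therapy 131/313 = 41.9% → Drug B
Stage IV: Drug B 582/1988 = 29.3%, the new therapy 163/877 = 18.6% → Drug B
Stage III: Drug B 152/426 = 35.7%, the new therapy 86/342 = 25.1% → Drug B
Stage I: Drug B 100/146 = 68.5%, the new therapy 42/69 = 60.9% → Drug B
Overall: Drug B 1165/3180 = 36.6%, the new therapy 422/1601 = 26.4% → Drug B
Drug B wins overall and in every disease group — no reversal.

No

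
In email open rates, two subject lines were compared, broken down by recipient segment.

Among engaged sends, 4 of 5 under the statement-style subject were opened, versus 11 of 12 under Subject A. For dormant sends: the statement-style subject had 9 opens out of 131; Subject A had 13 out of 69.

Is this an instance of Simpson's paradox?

No

Engaged: the statement-style subject 4/5 = 80.0%, Subject A 11/12 = 91.7% → Subject A
Dormant: the statement-style subject 9/131 = 6.9%, Subject A 13/69 = 18.8% → Subject A
Overall: the statement-style subject 13/136 = 9.6%, Subject A 24/81 = 29.6% → Subject A
Subject A wins overall and in every recipient group — no reversal.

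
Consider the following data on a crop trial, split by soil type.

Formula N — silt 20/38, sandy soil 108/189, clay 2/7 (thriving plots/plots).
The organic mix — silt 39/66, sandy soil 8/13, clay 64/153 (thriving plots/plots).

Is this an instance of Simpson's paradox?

Silt: Formula N 20/38 = 52.6%, the organic mix 39/66 = 59.1% → the organic mix
Sandy soil: Formula N 108/189 = 57.1%, the organic mix 8/13 = 61.5% → the organic mix
Clay: Formula N 2/7 = 28.6%, the organic mix 64/153 = 41.8% → the organic mix
Overall: Formula N 130/234 = 55.6%, the organic mix 111/232 = 47.8% → Formula N
The organic mix wins each soil group but Formula N wins overall — the comparison reverses. The organic mix's plots skew toward clay, which has a lower base rate.

Yes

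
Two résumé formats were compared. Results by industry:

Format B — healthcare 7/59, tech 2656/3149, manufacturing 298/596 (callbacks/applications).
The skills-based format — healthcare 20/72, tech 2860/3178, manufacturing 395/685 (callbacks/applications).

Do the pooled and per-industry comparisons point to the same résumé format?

Yes

Healthcare: Format B 7/59 = 11.9%, the skills-based format 20/72 = 27.8% → the skills-based format
Tech: Format B 2656/3149 = 84.3%, the skills-based format 2860/3178 = 90.0% → the skills-based format
Manufacturing: Format B 298/596 = 50.0%, the skills-based format 395/685 = 57.7% → the skills-based format
Overall: Format B 2961/3804 = 77.8%, the skills-based format 3275/3935 = 83.2% → the skills-based format
The skills-based format wins overall and in every industry group — no reversal.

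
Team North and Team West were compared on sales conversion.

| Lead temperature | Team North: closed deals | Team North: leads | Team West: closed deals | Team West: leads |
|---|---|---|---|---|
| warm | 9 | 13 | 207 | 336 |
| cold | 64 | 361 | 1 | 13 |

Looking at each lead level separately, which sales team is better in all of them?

Warm: Team North 9/13 = 69.2%, Team West 207/336 = 61.6% → Team North
Cold: Team North 64/361 = 17.7%, Team West 1/13 = 7.7% → Team North
Team North has the higher rate in both groups.

Team North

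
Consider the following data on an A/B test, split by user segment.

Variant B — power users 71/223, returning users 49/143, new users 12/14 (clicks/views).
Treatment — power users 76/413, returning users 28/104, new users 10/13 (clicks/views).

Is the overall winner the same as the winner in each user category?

Yes

Power users: Variant B 71/223 = 31.8%, Treatment 76/413 = 18.4% → Variant B
Returning users: Variant B 49/143 = 34.3%, Treatment 28/104 = 26.9% → Variant B
New users: Variant B 12/14 = 85.7%, Treatment 10/13 = 76.9% → Variant B
Overall: Variant B 132/380 = 34.7%, Treatment 114/530 = 21.5% → Variant B
Variant B wins overall and in every user group — no reversal.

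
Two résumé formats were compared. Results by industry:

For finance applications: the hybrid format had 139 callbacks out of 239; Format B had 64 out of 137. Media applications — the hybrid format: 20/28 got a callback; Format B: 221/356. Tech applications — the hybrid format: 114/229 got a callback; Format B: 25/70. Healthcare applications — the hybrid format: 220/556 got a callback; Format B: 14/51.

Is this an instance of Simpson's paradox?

Yes

Finance: the hybrid format 139/239 = 58.2%, Format B 64/137 = 46.7% → the hybrid format
Media: the hybrid format 20/28 = 71.4%, Format B 221/356 = 62.1% → the hybrid format
Tech: the hybrid format 114/229 = 49.8%, Format B 25/70 = 35.7% → the hybrid format
Healthcare: the hybrid format 220/556 = 39.6%, Format B 14/51 = 27.5% → the hybrid format
Overall: the hybrid format 493/1052 = 46.9%, Format B 324/614 = 52.8% → Format B
The hybrid format wins each industry group but Format B wins overall — the comparison reverses. The hybrid format's applications skew toward healthcare, which has a lower base rate.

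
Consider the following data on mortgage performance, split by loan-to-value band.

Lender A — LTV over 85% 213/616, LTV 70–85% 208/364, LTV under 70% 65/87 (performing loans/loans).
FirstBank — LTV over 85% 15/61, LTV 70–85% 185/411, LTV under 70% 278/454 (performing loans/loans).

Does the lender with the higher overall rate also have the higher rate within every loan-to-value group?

LTV over 85%: Lender A 213/616 = 34.6%, FirstBank 15/61 = 24.6% → Lender A
LTV 70–85%: Lender A 208/364 = 57.1%, FirstBank 185/411 = 45.0% → Lender A
LTV under 70%: Lender A 65/87 = 74.7%, FirstBank 278/454 = 61.2% → Lender A
Overall: Lender A 486/1067 = 45.5%, FirstBank 478/926 = 51.6% → FirstBank
Lender A wins each loan-to-value group but FirstBank wins overall — the comparison reverses. Lender A's loans skew toward LTV over 85%, which has a lower base rate.

No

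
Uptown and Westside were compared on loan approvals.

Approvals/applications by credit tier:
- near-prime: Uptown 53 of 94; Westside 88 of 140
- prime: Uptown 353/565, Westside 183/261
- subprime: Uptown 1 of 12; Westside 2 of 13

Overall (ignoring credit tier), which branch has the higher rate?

Near-prime: Uptown 53/94 = 56.4%, Westside 88/140 = 62.9% → Westside
Prime: Uptown 353/565 = 62.5%, Westside 183/261 = 70.1% → Westside
Subprime: Uptown 1/12 = 8.3%, Westside 2/13 = 15.4% → Westside
Overall: Uptown 407/671 = 60.7%, Westside 273/414 = 65.9% → Westside

Westside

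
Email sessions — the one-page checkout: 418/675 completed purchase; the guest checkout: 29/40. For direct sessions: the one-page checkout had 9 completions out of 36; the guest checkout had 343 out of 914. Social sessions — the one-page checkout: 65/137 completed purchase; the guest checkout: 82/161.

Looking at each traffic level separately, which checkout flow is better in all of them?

Email: the one-page checkout 418/675 = 61.9%, the guest checkout 29/40 = 72.5% → the guest checkout
Direct: the one-page checkout 9/36 = 25.0%, the guest checkout 343/914 = 37.5% → the guest checkout
Social: the one-page checkout 65/137 = 47.4%, the guest checkout 82/161 = 50.9% → the guest checkout
The guest checkout has the higher rate in all 3 groups.

the guest checkout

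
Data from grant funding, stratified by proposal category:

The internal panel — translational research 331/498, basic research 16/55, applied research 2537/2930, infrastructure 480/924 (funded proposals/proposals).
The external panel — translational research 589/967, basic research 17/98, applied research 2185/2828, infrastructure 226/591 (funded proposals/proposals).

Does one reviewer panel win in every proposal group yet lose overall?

No

Translational research: the internal panel 331/498 = 66.5%, the external panel 589/967 = 60.9% → the internal panel
Basic research: the internal panel 16/55 = 29.1%, the external panel 17/98 = 17.3% → the internal panel
Applied research: the internal panel 2537/2930 = 86.6%, the external panel 2185/2828 = 77.3% → the internal panel
Infrastructure: the internal panel 480/924 = 51.9%, the external panel 226/591 = 38.2% → the internal panel
Overall: the internal panel 3364/4407 = 76.3%, the external panel 3017/4484 = 67.3% → the internal panel
The internal panel wins overall and in every proposal group — no reversal.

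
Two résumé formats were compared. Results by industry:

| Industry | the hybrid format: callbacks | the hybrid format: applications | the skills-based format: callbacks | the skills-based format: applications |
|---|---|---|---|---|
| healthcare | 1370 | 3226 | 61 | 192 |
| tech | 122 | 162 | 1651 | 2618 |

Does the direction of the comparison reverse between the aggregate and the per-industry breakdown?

Healthcare: the hybrid format 1370/3226 = 42.5%, the skills-based format 61/192 = 31.8% → the hybrid format
Tech: the hybrid format 122/162 = 75.3%, the skills-based format 1651/2618 = 63.1% → the hybrid format
Overall: the hybrid format 1492/3388 = 44.0%, the skills-based format 1712/2810 = 60.9% → the skills-based format
The hybrid format wins each industry group but the skills-based format wins overall — the comparison reverses. The hybrid format's applications skew toward healthcare, which has a lower base rate.

Yes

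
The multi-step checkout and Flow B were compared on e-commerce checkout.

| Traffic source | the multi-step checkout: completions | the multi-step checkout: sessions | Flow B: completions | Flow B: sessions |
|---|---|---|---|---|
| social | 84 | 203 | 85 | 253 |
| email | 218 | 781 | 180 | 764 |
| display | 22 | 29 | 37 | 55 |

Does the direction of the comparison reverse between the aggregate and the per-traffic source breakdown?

No

Social: the multi-step checkout 84/203 = 41.4%, Flow B 85/253 = 33.6% → the multi-step checkout
Email: the multi-step checkout 218/781 = 27.9%, Flow B 180/764 = 23.6% → the multi-step checkout
Display: the multi-step checkout 22/29 = 75.9%, Flow B 37/55 = 67.3% → the multi-step checkout
Overall: the multi-step checkout 324/1013 = 32.0%, Flow B 302/1072 = 28.2% → the multi-step checkout
The multi-step checkout wins overall and in every traffic group — no reversal.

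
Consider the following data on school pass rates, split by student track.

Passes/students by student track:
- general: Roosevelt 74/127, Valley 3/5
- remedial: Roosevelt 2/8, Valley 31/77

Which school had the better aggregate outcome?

General: Roosevelt 74/127 = 58.3%, Valley 3/5 = 60.0% → Valley
Remedial: Roosevelt 2/8 = 25.0%, Valley 31/77 = 40.3% → Valley
Overall: Roosevelt 76/135 = 56.3%, Valley 34/82 = 41.5% → Roosevelt
(Valley wins every student group but Roosevelt wins overall — Valley's students skew toward the low-rate remedial group.)

Roosevelt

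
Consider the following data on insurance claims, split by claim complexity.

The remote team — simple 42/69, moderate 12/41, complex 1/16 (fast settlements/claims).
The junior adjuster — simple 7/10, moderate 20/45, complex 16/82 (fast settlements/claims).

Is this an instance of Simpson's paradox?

Simple: the remote team 42/69 = 60.9%, the junior adjuster 7/10 = 70.0% → the junior adjuster
Moderate: the remote team 12/41 = 29.3%, the junior adjuster 20/45 = 44.4% → the junior adjuster
Complex: the remote team 1/16 = 6.2%, the junior adjuster 16/82 = 19.5% → the junior adjuster
Overall: the remote team 55/126 = 43.7%, the junior adjuster 43/137 = 31.4% → the remote team
The junior adjuster wins each claim group but the remote team wins overall — the comparison reverses. The junior adjuster's claims skew toward complex, which has a lower base rate.

Yes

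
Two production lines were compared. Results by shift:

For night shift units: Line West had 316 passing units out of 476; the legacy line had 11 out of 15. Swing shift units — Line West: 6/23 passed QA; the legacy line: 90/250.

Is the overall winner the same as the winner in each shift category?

Night shift: Line West 316/476 = 66.4%, the legacy line 11/15 = 73.3% → the legacy line
Swing shift: Line West 6/23 = 26.1%, the legacy line 90/250 = 36.0% → the legacy line
Overall: Line West 322/499 = 64.5%, the legacy line 101/265 = 38.1% → Line West
The legacy line wins each shift group but Line West wins overall — the comparison reverses. The legacy line's units skew toward swing shift, which has a lower base rate.

No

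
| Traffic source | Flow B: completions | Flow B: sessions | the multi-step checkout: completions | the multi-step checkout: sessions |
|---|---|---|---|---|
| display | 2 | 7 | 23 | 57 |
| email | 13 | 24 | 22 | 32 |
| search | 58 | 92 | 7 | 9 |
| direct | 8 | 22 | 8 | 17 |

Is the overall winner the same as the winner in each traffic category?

Display: Flow B 2/7 = 28.6%, the multi-step checkout 23/57 = 40.4% → the multi-step checkout
Email: Flow B 13/24 = 54.2%, the multi-step checkout 22/32 = 68.8% → the multi-step checkout
Search: Flow B 58/92 = 63.0%, the multi-step checkout 7/9 = 77.8% → the multi-step checkout
Direct: Flow B 8/22 = 36.4%, the multi-step checkout 8/17 = 47.1% → the multi-step checkout
Overall: Flow B 81/145 = 55.9%, the multi-step checkout 60/115 = 52.2% → Flow B
The multi-step checkout wins each traffic group but Flow B wins overall — the comparison reverses. The multi-step checkout's sessions skew toward display, which has a lower base rate.

No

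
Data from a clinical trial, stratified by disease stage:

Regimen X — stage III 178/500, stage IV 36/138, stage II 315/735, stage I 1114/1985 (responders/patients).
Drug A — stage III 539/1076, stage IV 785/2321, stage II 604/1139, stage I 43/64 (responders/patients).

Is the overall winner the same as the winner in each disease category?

Stage III: Regimen X 178/500 = 35.6%, Drug A 539/1076 = 50.1% → Drug A
Stage IV: Regimen X 36/138 = 26.1%, Drug A 785/2321 = 33.8% → Drug A
Stage II: Regimen X 315/735 = 42.9%, Drug A 604/1139 = 53.0% → Drug A
Stage I: Regimen X 1114/1985 = 56.1%, Drug A 43/64 = 67.2% → Drug A
Overall: Regimen X 1643/3358 = 48.9%, Drug A 1971/4600 = 42.8% → Regimen X
Drug A wins each disease group but Regimen X wins overall — the comparison reverses. Drug A's patients skew toward stage IV, which has a lower base rate.

No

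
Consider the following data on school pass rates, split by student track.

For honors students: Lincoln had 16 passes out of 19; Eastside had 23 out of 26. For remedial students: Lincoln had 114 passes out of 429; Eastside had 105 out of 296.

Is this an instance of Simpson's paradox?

Honors: Lincoln 16/19 = 84.2%, Eastside 23/26 = 88.5% → Eastside
Remedial: Lincoln 114/429 = 26.6%, Eastside 105/296 = 35.5% → Eastside
Overall: Lincoln 130/448 = 29.0%, Eastside 128/322 = 39.8% → Eastside
Eastside wins overall and in every student group — no reversal.

No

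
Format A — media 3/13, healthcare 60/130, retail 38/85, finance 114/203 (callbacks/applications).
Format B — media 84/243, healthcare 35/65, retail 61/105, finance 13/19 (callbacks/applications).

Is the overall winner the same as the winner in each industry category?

No

Media: Format A 3/13 = 23.1%, Format B 84/243 = 34.6% → Format B
Healthcare: Format A 60/130 = 46.2%, Format B 35/65 = 53.8% → Format B
Retail: Format A 38/85 = 44.7%, Format B 61/105 = 58.1% → Format B
Finance: Format A 114/203 = 56.2%, Format B 13/19 = 68.4% → Format B
Overall: Format A 215/431 = 49.9%, Format B 193/432 = 44.7% → Format A
Format B wins each industry group but Format A wins overall — the comparison reverses. Format B's applications skew toward media, which has a lower base rate.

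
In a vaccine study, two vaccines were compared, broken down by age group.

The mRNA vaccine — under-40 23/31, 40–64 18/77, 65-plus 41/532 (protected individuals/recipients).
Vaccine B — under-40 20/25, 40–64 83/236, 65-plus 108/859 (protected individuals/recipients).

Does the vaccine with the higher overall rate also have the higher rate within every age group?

Yes

Under-40: the mRNA vaccine 23/31 = 74.2%, Vaccine B 20/25 = 80.0% → Vaccine B
40–64: the mRNA vaccine 18/77 = 23.4%, Vaccine B 83/236 = 35.2% → Vaccine B
65-plus: the mRNA vaccine 41/532 = 7.7%, Vaccine B 108/859 = 12.6% → Vaccine B
Overall: the mRNA vaccine 82/640 = 12.8%, Vaccine B 211/1120 = 18.8% → Vaccine B
Vaccine B wins overall and in every age group — no reversal.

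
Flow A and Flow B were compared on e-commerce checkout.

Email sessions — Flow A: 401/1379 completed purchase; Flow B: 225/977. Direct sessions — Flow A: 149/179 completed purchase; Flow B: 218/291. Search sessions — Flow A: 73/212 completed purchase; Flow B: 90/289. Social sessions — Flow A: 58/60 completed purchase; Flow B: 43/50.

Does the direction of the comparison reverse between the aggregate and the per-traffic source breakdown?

No

Email: Flow A 401/1379 = 29.1%, Flow B 225/977 = 23.0% → Flow A
Direct: Flow A 149/179 = 83.2%, Flow B 218/291 = 74.9% → Flow A
Search: Flow A 73/212 = 34.4%, Flow B 90/289 = 31.1% → Flow A
Social: Flow A 58/60 = 96.7%, Flow B 43/50 = 86.0% → Flow A
Overall: Flow A 681/1830 = 37.2%, Flow B 576/1607 = 35.8% → Flow A
Flow A wins overall and in every traffic group — no reversal.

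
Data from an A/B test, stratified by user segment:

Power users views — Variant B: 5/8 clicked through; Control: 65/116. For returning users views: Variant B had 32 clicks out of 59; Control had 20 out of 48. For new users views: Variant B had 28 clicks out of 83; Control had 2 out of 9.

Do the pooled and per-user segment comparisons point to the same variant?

No

Power users: Variant B 5/8 = 62.5%, Control 65/116 = 56.0% → Variant B
Returning users: Variant B 32/59 = 54.2%, Control 20/48 = 41.7% → Variant B
New users: Variant B 28/83 = 33.7%, Control 2/9 = 22.2% → Variant B
Overall: Variant B 65/150 = 43.3%, Control 87/173 = 50.3% → Control
Variant B wins each user group but Control wins overall — the comparison reverses. Variant B's views skew toward new users, which has a lower base rate.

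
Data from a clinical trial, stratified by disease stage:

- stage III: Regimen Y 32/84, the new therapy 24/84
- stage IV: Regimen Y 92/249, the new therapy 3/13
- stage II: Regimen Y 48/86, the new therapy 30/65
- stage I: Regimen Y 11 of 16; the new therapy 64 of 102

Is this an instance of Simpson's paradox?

Yes

Stage III: Regimen Y 32/84 = 38.1%, the new therapy 24/84 = 28.6% → Regimen Y
Stage IV: Regimen Y 92/249 = 36.9%, the new therapy 3/13 = 23.1% → Regimen Y
Stage II: Regimen Y 48/86 = 55.8%, the new therapy 30/65 = 46.2% → Regimen Y
Stage I: Regimen Y 11/16 = 68.8%, the new therapy 64/102 = 62.7% → Regimen Y
Overall: Regimen Y 183/435 = 42.1%, the new therapy 121/264 = 45.8% → the new therapy
Regimen Y wins each disease group but the new therapy wins overall — the comparison reverses. Regimen Y's patients skew toward stage IV, which has a lower base rate.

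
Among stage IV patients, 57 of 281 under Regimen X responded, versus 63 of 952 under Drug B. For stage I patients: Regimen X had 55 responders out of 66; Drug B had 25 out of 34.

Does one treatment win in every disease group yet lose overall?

Stage IV: Regimen X 57/281 = 20.3%, Drug B 63/952 = 6.6% → Regimen X
Stage I: Regimen X 55/66 = 83.3%, Drug B 25/34 = 73.5% → Regimen X
Overall: Regimen X 112/347 = 32.3%, Drug B 88/986 = 8.9% → Regimen X
Regimen X wins overall and in every disease group — no reversal.

No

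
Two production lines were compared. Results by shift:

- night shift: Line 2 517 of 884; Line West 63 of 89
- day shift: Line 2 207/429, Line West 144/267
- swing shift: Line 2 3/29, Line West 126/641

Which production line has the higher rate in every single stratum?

Night shift: Line 2 517/884 = 58.5%, Line West 63/89 = 70.8% → Line West
Day shift: Line 2 207/429 = 48.3%, Line West 144/267 = 53.9% → Line West
Swing shift: Line 2 3/29 = 10.3%, Line West 126/641 = 19.7% → Line West
Line West has the higher rate in all 3 groups.

Line West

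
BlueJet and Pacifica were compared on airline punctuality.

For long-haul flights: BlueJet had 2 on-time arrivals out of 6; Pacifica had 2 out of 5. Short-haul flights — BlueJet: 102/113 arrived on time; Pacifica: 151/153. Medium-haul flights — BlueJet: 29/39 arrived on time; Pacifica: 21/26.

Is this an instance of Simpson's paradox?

No

Long-haul: BlueJet 2/6 = 33.3%, Pacifica 2/5 = 40.0% → Pacifica
Short-haul: BlueJet 102/113 = 90.3%, Pacifica 151/153 = 98.7% → Pacifica
Medium-haul: BlueJet 29/39 = 74.4%, Pacifica 21/26 = 80.8% → Pacifica
Overall: BlueJet 133/158 = 84.2%, Pacifica 174/184 = 94.6% → Pacifica
Pacifica wins overall and in every route group — no reversal.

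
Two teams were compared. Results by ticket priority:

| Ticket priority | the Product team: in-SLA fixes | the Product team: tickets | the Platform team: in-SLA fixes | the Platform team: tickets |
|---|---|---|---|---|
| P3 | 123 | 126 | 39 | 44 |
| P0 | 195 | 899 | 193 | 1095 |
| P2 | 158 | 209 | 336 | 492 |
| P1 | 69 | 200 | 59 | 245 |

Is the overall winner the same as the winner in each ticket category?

P3: the Product team 123/126 = 97.6%, the Platform team 39/44 = 88.6% → the Product team
P0: the Product team 195/899 = 21.7%, the Platform team 193/1095 = 17.6% → the Product team
P2: the Product team 158/209 = 75.6%, the Platform team 336/492 = 68.3% → the Product team
P1: the Product team 69/200 = 34.5%, the Platform team 59/245 = 24.1% → the Product team
Overall: the Product team 545/1434 = 38.0%, the Platform team 627/1876 = 33.4% → the Product team
The Product team wins overall and in every ticket group — no reversal.

Yes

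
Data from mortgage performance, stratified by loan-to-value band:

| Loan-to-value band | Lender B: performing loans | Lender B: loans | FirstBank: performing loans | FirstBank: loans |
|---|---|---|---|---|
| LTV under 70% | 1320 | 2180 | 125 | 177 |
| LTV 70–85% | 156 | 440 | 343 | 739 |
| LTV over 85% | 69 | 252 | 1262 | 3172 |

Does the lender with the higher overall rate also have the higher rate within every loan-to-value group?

LTV under 70%: Lender B 1320/2180 = 60.6%, FirstBank 125/177 = 70.6% → FirstBank
LTV 70–85%: Lender B 156/440 = 35.5%, FirstBank 343/739 = 46.4% → FirstBank
LTV over 85%: Lender B 69/252 = 27.4%, FirstBank 1262/3172 = 39.8% → FirstBank
Overall: Lender B 1545/2872 = 53.8%, FirstBank 1730/4088 = 42.3% → Lender B
FirstBank wins each loan-to-value group but Lender B wins overall — the comparison reverses. FirstBank's loans skew toward LTV over 85%, which has a lower base rate.

No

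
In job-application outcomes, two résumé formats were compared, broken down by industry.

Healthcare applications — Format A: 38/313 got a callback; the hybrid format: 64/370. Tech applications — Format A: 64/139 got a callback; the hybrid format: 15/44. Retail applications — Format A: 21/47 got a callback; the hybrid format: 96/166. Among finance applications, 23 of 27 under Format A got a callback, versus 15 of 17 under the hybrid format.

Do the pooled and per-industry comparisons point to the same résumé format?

No

Healthcare: Format A 38/313 = 12.1%, the hybrid format 64/370 = 17.3% → the hybrid format
Tech: Format A 64/139 = 46.0%, the hybrid format 15/44 = 34.1% → Format A
Retail: Format A 21/47 = 44.7%, the hybrid format 96/166 = 57.8% → the hybrid format
Finance: Format A 23/27 = 85.2%, the hybrid format 15/17 = 88.2% → the hybrid format
Overall: Format A 146/526 = 27.8%, the hybrid format 190/597 = 31.8% → the hybrid format
Neither sweeps: Format A wins 1 of 4 groups, the hybrid format wins 3. The hybrid format wins overall but not every group — no Simpson reversal.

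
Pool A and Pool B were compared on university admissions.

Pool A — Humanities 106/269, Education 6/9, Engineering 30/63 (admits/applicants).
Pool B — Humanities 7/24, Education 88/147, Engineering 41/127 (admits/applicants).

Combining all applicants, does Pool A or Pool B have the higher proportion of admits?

Pool B

Humanities: Pool A 106/269 = 39.4%, Pool B 7/24 = 29.2% → Pool A
Education: Pool A 6/9 = 66.7%, Pool B 88/147 = 59.9% → Pool A
Engineering: Pool A 30/63 = 47.6%, Pool B 41/127 = 32.3% → Pool A
Overall: Pool A 142/341 = 41.6%, Pool B 136/298 = 45.6% → Pool B
(Pool A wins every department group but Pool B wins overall — Pool A's applicants skew toward the low-rate Humanities group.)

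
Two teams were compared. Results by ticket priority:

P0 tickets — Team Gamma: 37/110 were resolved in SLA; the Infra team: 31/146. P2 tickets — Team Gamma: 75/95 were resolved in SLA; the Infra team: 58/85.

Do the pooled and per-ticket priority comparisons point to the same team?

P0: Team Gamma 37/110 = 33.6%, the Infra team 31/146 = 21.2% → Team Gamma
P2: Team Gamma 75/95 = 78.9%, the Infra team 58/85 = 68.2% → Team Gamma
Overall: Team Gamma 112/205 = 54.6%, the Infra team 89/231 = 38.5% → Team Gamma
Team Gamma wins overall and in every ticket group — no reversal.

Yes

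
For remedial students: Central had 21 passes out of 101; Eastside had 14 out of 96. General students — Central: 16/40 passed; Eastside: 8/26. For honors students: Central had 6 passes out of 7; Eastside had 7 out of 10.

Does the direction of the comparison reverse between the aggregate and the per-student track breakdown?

No

Remedial: Central 21/101 = 20.8%, Eastside 14/96 = 14.6% → Central
General: Central 16/40 = 40.0%, Eastside 8/26 = 30.8% → Central
Honors: Central 6/7 = 85.7%, Eastside 7/10 = 70.0% → Central
Overall: Central 43/148 = 29.1%, Eastside 29/132 = 22.0% → Central
Central wins overall and in every student group — no reversal.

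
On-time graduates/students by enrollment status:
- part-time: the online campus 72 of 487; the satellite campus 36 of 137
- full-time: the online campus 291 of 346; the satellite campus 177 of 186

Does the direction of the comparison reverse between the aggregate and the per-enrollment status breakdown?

No

Part-time: the online campus 72/487 = 14.8%, the satellite campus 36/137 = 26.3% → the satellite campus
Full-time: the online campus 291/346 = 84.1%, the satellite campus 177/186 = 95.2% → the satellite campus
Overall: the online campus 363/833 = 43.6%, the satellite campus 213/323 = 65.9% → the satellite campus
The satellite campus wins overall and in every enrollment group — no reversal.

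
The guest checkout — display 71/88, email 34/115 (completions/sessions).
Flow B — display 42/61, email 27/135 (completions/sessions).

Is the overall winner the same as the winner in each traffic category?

Yes

Display: the guest checkout 71/88 = 80.7%, Flow B 42/61 = 68.9% → the guest checkout
Email: the guest checkout 34/115 = 29.6%, Flow B 27/135 = 20.0% → the guest checkout
Overall: the guest checkout 105/203 = 51.7%, Flow B 69/196 = 35.2% → the guest checkout
The guest checkout wins overall and in every traffic group — no reversal.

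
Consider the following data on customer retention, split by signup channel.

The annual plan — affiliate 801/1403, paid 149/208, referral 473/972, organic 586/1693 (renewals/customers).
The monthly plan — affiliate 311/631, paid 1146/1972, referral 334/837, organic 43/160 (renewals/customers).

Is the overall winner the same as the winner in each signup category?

No

Affiliate: the annual plan 801/1403 = 57.1%, the monthly plan 311/631 = 49.3% → the annual plan
Paid: the annual plan 149/208 = 71.6%, the monthly plan 1146/1972 = 58.1% → the annual plan
Referral: the annual plan 473/972 = 48.7%, the monthly plan 334/837 = 39.9% → the annual plan
Organic: the annual plan 586/1693 = 34.6%, the monthly plan 43/160 = 26.9% → the annual plan
Overall: the annual plan 2009/4276 = 47.0%, the monthly plan 1834/3600 = 50.9% → the monthly plan
The annual plan wins each signup group but the monthly plan wins overall — the comparison reverses. The annual plan's customers skew toward organic, which has a lower base rate.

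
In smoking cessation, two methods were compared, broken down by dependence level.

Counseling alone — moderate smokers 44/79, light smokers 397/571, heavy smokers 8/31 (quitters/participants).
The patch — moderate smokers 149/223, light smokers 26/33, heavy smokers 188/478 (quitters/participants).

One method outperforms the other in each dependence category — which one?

the patch

Moderate smokers: counseling alone 44/79 = 55.7%, the patch 149/223 = 66.8% → the patch
Light smokers: counseling alone 397/571 = 69.5%, the patch 26/33 = 78.8% → the patch
Heavy smokers: counseling alone 8/31 = 25.8%, the patch 188/478 = 39.3% → the patch
The patch has the higher rate in all 3 groups.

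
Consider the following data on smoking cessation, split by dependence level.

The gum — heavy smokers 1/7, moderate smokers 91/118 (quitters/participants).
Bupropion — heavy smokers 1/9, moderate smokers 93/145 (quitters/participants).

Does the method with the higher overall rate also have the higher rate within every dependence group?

Heavy smokers: the gum 1/7 = 14.3%, bupropion 1/9 = 11.1% → the gum
Moderate smokers: the gum 91/118 = 77.1%, bupropion 93/145 = 64.1% → the gum
Overall: the gum 92/125 = 73.6%, bupropion 94/154 = 61.0% → the gum
The gum wins overall and in every dependence group — no reversal.

Yes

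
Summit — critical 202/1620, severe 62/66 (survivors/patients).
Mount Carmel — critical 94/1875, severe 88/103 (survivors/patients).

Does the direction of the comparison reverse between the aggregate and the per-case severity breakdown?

Critical: Summit 202/1620 = 12.5%, Mount Carmel 94/1875 = 5.0% → Summit
Severe: Summit 62/66 = 93.9%, Mount Carmel 88/103 = 85.4% → Summit
Overall: Summit 264/1686 = 15.7%, Mount Carmel 182/1978 = 9.2% → Summit
Summit wins overall and in every case group — no reversal.

No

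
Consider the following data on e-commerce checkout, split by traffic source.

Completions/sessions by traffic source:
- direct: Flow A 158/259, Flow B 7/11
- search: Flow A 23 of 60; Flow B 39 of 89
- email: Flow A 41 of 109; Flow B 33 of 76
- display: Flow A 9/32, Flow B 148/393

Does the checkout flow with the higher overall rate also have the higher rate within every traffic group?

Direct: Flow A 158/259 = 61.0%, Flow B 7/11 = 63.6% → Flow B
Search: Flow A 23/60 = 38.3%, Flow B 39/89 = 43.8% → Flow B
Email: Flow A 41/109 = 37.6%, Flow B 33/76 = 43.4% → Flow B
Display: Flow A 9/32 = 28.1%, Flow B 148/393 = 37.7% → Flow B
Overall: Flow A 231/460 = 50.2%, Flow B 227/569 = 39.9% → Flow A
Flow B wins each traffic group but Flow A wins overall — the comparison reverses. Flow B's sessions skew toward display, which has a lower base rate.

No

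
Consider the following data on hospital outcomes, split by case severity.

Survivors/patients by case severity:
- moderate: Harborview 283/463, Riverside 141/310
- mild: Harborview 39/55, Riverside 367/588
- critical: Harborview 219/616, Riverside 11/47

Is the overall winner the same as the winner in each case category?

No

Moderate: Harborview 283/463 = 61.1%, Riverside 141/310 = 45.5% → Harborview
Mild: Harborview 39/55 = 70.9%, Riverside 367/588 = 62.4% → Harborview
Critical: Harborview 219/616 = 35.6%, Riverside 11/47 = 23.4% → Harborview
Overall: Harborview 541/1134 = 47.7%, Riverside 519/945 = 54.9% → Riverside
Harborview wins each case group but Riverside wins overall — the comparison reverses. Harborview's patients skew toward critical, which has a lower base rate.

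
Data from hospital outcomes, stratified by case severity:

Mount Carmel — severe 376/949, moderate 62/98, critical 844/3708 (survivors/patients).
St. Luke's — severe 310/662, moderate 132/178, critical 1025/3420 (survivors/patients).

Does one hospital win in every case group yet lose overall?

Severe: Mount Carmel 376/949 = 39.6%, St. Luke's 310/662 = 46.8% → St. Luke's
Moderate: Mount Carmel 62/98 = 63.3%, St. Luke's 132/178 = 74.2% → St. Luke's
Critical: Mount Carmel 844/3708 = 22.8%, St. Luke's 1025/3420 = 30.0% → St. Luke's
Overall: Mount Carmel 1282/4755 = 27.0%, St. Luke's 1467/4260 = 34.4% → St. Luke's
St. Luke's wins overall and in every case group — no reversal.

No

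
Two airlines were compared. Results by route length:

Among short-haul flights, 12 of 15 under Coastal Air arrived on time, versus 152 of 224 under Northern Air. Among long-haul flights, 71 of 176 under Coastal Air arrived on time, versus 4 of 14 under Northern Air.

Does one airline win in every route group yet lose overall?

Yes

Short-haul: Coastal Air 12/15 = 80.0%, Northern Air 152/224 = 67.9% → Coastal Air
Long-haul: Coastal Air 71/176 = 40.3%, Northern Air 4/14 = 28.6% → Coastal Air
Overall: Coastal Air 83/191 = 43.5%, Northern Air 156/238 = 65.5% → Northern Air
Coastal Air wins each route group but Northern Air wins overall — the comparison reverses. Coastal Air's flights skew toward long-haul, which has a lower base rate.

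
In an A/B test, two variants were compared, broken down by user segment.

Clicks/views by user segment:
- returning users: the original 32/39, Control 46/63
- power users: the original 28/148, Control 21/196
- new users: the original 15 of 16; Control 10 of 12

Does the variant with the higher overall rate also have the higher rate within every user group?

Returning users: the original 32/39 = 82.1%, Control 46/63 = 73.0% → the original
Power users: the original 28/148 = 18.9%, Control 21/196 = 10.7% → the original
New users: the original 15/16 = 93.8%, Control 10/12 = 83.3% → the original
Overall: the original 75/203 = 36.9%, Control 77/271 = 28.4% → the original
The original wins overall and in every user group — no reversal.

Yes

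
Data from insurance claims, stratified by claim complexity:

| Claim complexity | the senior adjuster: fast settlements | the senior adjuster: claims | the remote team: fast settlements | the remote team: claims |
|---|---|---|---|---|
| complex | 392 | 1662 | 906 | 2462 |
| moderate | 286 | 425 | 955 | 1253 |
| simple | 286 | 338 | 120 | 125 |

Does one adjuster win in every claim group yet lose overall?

No

Complex: the senior adjuster 392/1662 = 23.6%, the remote team 906/2462 = 36.8% → the remote team
Moderate: the senior adjuster 286/425 = 67.3%, the remote team 955/1253 = 76.2% → the remote team
Simple: the senior adjuster 286/338 = 84.6%, the remote team 120/125 = 96.0% → the remote team
Overall: the senior adjuster 964/2425 = 39.8%, the remote team 1981/3840 = 51.6% → the remote team
The remote team wins overall and in every claim group — no reversal.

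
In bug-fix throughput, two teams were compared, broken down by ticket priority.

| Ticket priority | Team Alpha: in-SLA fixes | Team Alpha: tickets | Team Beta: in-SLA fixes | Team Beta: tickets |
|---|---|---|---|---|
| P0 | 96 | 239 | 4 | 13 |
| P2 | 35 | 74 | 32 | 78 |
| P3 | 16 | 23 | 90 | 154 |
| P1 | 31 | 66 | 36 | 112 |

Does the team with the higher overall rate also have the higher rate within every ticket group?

No

P0: Team Alpha 96/239 = 40.2%, Team Beta 4/13 = 30.8% → Team Alpha
P2: Team Alpha 35/74 = 47.3%, Team Beta 32/78 = 41.0% → Team Alpha
P3: Team Alpha 16/23 = 69.6%, Team Beta 90/154 = 58.4% → Team Alpha
P1: Team Alpha 31/66 = 47.0%, Team Beta 36/112 = 32.1% → Team Alpha
Overall: Team Alpha 178/402 = 44.3%, Team Beta 162/357 = 45.4% → Team Beta
Team Alpha wins each ticket group but Team Beta wins overall — the comparison reverses. Team Alpha's tickets skew toward P0, which has a lower base rate.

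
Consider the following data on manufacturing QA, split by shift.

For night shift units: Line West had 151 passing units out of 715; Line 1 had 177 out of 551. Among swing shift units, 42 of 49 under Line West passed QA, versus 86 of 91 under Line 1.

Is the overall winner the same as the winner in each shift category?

Yes

Night shift: Line West 151/715 = 21.1%, Line 1 177/551 = 32.1% → Line 1
Swing shift: Line West 42/49 = 85.7%, Line 1 86/91 = 94.5% → Line 1
Overall: Line West 193/764 = 25.3%, Line 1 263/642 = 41.0% → Line 1
Line 1 wins overall and in every shift group — no reversal.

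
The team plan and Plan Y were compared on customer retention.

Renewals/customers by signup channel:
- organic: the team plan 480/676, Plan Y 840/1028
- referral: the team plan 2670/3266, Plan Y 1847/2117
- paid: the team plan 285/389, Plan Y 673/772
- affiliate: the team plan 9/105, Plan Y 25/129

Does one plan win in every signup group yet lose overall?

Organic: the team plan 480/676 = 71.0%, Plan Y 840/1028 = 81.7% → Plan Y
Referral: the team plan 2670/3266 = 81.8%, Plan Y 1847/2117 = 87.2% → Plan Y
Paid: the team plan 285/389 = 73.3%, Plan Y 673/772 = 87.2% → Plan Y
Affiliate: the team plan 9/105 = 8.6%, Plan Y 25/129 = 19.4% → Plan Y
Overall: the team plan 3444/4436 = 77.6%, Plan Y 3385/4046 = 83.7% → Plan Y
Plan Y wins overall and in every signup group — no reversal.

No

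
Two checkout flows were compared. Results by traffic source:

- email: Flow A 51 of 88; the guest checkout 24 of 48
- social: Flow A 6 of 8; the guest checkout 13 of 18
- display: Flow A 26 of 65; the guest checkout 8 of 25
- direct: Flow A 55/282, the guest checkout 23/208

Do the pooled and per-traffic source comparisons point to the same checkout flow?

Email: Flow A 51/88 = 58.0%, the guest checkout 24/48 = 50.0% → Flow A
Social: Flow A 6/8 = 75.0%, the guest checkout 13/18 = 72.2% → Flow A
Display: Flow A 26/65 = 40.0%, the guest checkout 8/25 = 32.0% → Flow A
Direct: Flow A 55/282 = 19.5%, the guest checkout 23/208 = 11.1% → Flow A
Overall: Flow A 138/443 = 31.2%, the guest checkout 68/299 = 22.7% → Flow A
Flow A wins overall and in every traffic group — no reversal.

Yes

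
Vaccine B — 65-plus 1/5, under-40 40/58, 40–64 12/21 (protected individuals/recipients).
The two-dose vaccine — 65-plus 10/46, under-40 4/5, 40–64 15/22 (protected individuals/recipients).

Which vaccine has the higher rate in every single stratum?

the two-dose vaccine

65-plus: Vaccine B 1/5 = 20.0%, the two-dose vaccine 10/46 = 21.7% → the two-dose vaccine
Under-40: Vaccine B 40/58 = 69.0%, the two-dose vaccine 4/5 = 80.0% → the two-dose vaccine
40–64: Vaccine B 12/21 = 57.1%, the two-dose vaccine 15/22 = 68.2% → the two-dose vaccine
The two-dose vaccine has the higher rate in all 3 groups.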